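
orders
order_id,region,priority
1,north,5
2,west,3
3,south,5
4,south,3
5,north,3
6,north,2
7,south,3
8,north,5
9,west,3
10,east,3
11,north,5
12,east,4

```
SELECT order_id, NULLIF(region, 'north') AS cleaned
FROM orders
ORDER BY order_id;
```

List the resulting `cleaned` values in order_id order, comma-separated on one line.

order_id=1: region=north vs north: equal → NULL
order_id=2: region=west vs north: differ → west
order_id=3: region=south vs north: differ → south
order_id=4: region=south vs north: differ → south
order_id=5: region=north vs north: equal → NULL
order_id=6: region=north vs north: equal → NULL
order_id=7: region=south vs north: differ → south
order_id=8: region=north vs north: equal → NULL
order_id=9: region=west vs north: differ → west
order_id=10: region=east vs north: differ → east
order_id=11: region=north vs north: equal → NULL
order_id=12: region=east vs north: differ → east

NULL, west, south, south, NULL, NULL, south, NULL, west, east, NULL, east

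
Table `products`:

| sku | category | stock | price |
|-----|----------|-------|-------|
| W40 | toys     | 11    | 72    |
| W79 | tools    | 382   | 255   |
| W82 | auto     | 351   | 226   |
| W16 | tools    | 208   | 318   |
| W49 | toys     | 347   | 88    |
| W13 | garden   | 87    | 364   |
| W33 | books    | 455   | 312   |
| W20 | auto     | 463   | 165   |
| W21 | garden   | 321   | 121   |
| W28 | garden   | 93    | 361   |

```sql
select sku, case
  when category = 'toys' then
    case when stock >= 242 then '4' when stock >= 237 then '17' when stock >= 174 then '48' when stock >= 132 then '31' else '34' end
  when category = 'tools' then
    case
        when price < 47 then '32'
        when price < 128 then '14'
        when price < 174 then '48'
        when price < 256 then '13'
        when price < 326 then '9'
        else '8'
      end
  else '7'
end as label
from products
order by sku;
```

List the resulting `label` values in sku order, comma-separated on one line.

sku=W13: category='garden' → outer ELSE → 7
sku=W16: category='tools' → inner[price < 326] → 9
sku=W20: category='auto' → outer ELSE → 7
sku=W21: category='garden' → outer ELSE → 7
sku=W28: category='garden' → outer ELSE → 7
sku=W33: category='books' → outer ELSE → 7
sku=W40: category='toys' → inner[ELSE] → 34
sku=W49: category='toys' → inner[stock >= 242] → 4
sku=W79: category='tools' → inner[price < 256] → 13
sku=W82: category='auto' → outer ELSE → 7

7, 9, 7, 7, 7, 7, 34, 4, 13, 7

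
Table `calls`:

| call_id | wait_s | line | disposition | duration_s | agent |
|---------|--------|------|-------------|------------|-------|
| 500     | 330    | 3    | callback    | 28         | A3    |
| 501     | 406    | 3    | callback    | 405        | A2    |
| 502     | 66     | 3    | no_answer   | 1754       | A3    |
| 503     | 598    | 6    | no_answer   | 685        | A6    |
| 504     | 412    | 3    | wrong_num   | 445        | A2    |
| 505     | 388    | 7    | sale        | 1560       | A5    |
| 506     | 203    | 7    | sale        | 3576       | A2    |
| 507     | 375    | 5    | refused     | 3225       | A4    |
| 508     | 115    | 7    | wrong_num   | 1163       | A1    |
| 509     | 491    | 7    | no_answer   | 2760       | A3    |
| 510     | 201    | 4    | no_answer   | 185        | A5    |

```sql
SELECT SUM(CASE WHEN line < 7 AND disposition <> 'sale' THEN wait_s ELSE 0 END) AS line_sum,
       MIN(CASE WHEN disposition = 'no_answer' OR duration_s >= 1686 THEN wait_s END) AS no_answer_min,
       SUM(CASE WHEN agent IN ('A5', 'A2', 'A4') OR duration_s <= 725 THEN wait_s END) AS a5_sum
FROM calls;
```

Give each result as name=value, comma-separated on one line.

[line_sum: line < 7 AND disposition <> 'sale']
call_id=500: ✓ → 330
call_id=501: ✓ → 406
call_id=502: ✓ → 66
call_id=503: ✓ → 598
call_id=504: ✓ → 412
call_id=505: ✗
call_id=506: ✗
call_id=507: ✓ → 375
call_id=508: ✗
call_id=509: ✗
call_id=510: ✓ → 201
line_sum = 330 + 406 + 66 + 598 + 412 + 375 + 201 = 2388
—
[no_answer_min: disposition = 'no_answer' OR duration_s >= 1686]
call_id=500: ✗
call_id=501: ✗
call_id=502: ✓ → 66
call_id=503: ✓ → 598
call_id=504: ✗
call_id=505: ✗
call_id=506: ✓ → 203
call_id=507: ✓ → 375
call_id=508: ✗
call_id=509: ✓ → 491
call_id=510: ✓ → 201
no_answer_min = MIN(66, 598, 203, 375, 491, 201) = 66
—
[a5_sum: agent IN ('A5', 'A2', 'A4') OR duration_s <= 725]
call_id=500: ✓ → 330
call_id=501: ✓ → 406
call_id=502: ✗
call_id=503: ✓ → 598
call_id=504: ✓ → 412
call_id=505: ✓ → 388
call_id=506: ✓ → 203
call_id=507: ✓ → 375
call_id=508: ✗
call_id=509: ✗
call_id=510: ✓ → 201
a5_sum = 330 + 406 + 598 + 412 + 388 + 203 + 375 + 201 = 2913

line_sum=2388, no_answer_min=66, a5_sum=2913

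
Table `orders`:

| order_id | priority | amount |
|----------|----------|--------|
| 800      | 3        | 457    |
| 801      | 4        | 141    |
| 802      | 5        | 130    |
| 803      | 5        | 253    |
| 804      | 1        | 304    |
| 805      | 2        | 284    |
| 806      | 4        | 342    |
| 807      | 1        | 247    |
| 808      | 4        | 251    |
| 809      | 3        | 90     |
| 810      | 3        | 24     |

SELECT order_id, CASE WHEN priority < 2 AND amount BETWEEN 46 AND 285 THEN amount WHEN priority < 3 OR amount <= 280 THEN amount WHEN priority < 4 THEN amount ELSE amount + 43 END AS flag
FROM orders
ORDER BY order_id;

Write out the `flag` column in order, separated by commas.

457, 141, 130, 253, 304, 284, 385, 247, 251, 90, 24

order_id=800: priority < 4 → 457
order_id=801: priority < 3 OR amount <= 280 → 141
order_id=802: priority < 3 OR amount <= 280 → 130
order_id=803: priority < 3 OR amount <= 280 → 253
order_id=804: priority < 3 OR amount <= 280 → 304
order_id=805: priority < 3 OR amount <= 280 → 284
order_id=806: ELSE → 385
order_id=807: priority < 2 AND amount BETWEEN 46 AND 285 → 247
order_id=808: priority < 3 OR amount <= 280 → 251
order_id=809: priority < 3 OR amount <= 280 → 90
order_id=810: priority < 3 OR amount <= 280 → 24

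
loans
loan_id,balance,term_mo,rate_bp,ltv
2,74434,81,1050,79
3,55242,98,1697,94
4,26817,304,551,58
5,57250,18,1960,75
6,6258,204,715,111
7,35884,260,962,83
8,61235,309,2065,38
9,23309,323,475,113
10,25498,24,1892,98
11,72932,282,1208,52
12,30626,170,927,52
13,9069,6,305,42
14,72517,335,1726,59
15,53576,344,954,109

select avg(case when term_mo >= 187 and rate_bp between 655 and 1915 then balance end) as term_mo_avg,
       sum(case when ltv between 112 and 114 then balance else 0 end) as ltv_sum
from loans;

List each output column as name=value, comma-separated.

term_mo_avg=48233.4, ltv_sum=23309

[term_mo_avg: term_mo >= 187 and rate_bp between 655 and 1915]
loan_id=2: ✗
loan_id=3: ✗
loan_id=4: ✗
loan_id=5: ✗
loan_id=6: ✓ → 6258
loan_id=7: ✓ → 35884
loan_id=8: ✗
loan_id=9: ✗
loan_id=10: ✗
loan_id=11: ✓ → 72932
loan_id=12: ✗
loan_id=13: ✗
loan_id=14: ✓ → 72517
loan_id=15: ✓ → 53576
term_mo_avg = (6258 + 35884 + 72932 + 72517 + 53576) / 5 = 48233.4
—
[ltv_sum: ltv between 112 and 114]
loan_id=2: ✗
loan_id=3: ✗
loan_id=4: ✗
loan_id=5: ✗
loan_id=6: ✗
loan_id=7: ✗
loan_id=8: ✗
loan_id=9: ✓ → 23309
loan_id=10: ✗
loan_id=11: ✗
loan_id=12: ✗
loan_id=13: ✗
loan_id=14: ✗
loan_id=15: ✗
ltv_sum = 23309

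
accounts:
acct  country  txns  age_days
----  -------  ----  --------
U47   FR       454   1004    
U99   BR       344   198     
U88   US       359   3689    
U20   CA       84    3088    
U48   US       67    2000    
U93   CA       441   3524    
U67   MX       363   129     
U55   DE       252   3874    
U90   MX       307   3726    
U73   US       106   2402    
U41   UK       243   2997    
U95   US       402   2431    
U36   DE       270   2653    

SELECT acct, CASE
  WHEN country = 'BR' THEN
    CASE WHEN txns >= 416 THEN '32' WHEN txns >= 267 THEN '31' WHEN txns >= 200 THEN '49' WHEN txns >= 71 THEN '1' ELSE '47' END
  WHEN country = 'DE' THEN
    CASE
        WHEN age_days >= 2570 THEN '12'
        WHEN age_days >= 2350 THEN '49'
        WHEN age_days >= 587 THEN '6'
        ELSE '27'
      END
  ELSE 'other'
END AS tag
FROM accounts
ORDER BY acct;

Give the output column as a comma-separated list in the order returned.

acct=U20: country='CA' → outer ELSE → other
acct=U36: country='DE' → inner[age_days >= 2570] → 12
acct=U41: country='UK' → outer ELSE → other
acct=U47: country='FR' → outer ELSE → other
acct=U48: country='US' → outer ELSE → other
acct=U55: country='DE' → inner[age_days >= 2570] → 12
acct=U67: country='MX' → outer ELSE → other
acct=U73: country='US' → outer ELSE → other
acct=U88: country='US' → outer ELSE → other
acct=U90: country='MX' → outer ELSE → other
acct=U93: country='CA' → outer ELSE → other
acct=U95: country='US' → outer ELSE → other
acct=U99: country='BR' → inner[txns >= 267] → 31

other, 12, other, other, other, 12, other, other, other, other, other, other, 31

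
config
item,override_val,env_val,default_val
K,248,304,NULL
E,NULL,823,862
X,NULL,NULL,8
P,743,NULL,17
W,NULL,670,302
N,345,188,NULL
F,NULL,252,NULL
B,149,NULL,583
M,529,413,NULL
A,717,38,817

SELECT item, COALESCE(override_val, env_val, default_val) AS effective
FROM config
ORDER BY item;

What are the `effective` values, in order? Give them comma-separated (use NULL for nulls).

717, 149, 823, 252, 248, 529, 345, 743, 670, 8

item=A: override_val=717 → 717
item=B: override_val=149 → 149
item=E: override_val=NULL, env_val=823 → 823
item=F: override_val=NULL, env_val=252 → 252
item=K: override_val=248 → 248
item=M: override_val=529 → 529
item=N: override_val=345 → 345
item=P: override_val=743 → 743
item=W: override_val=NULL, env_val=670 → 670
item=X: override_val=NULL, env_val=NULL, default_val=8 → 8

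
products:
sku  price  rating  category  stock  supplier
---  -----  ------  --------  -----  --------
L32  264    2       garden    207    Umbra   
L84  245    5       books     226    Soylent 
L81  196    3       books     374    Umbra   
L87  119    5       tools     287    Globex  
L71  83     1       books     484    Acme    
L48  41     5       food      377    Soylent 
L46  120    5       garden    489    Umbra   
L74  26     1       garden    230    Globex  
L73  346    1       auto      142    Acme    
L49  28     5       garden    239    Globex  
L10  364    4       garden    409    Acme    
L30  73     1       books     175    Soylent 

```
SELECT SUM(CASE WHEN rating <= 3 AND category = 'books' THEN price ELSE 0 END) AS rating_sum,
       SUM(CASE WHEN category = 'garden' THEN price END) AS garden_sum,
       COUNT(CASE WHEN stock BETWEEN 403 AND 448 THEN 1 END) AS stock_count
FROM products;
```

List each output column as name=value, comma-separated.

rating_sum=352, garden_sum=802, stock_count=1

[rating_sum: rating <= 3 AND category = 'books']
sku=L32: ✗
sku=L84: ✗
sku=L81: ✓ → 196
sku=L87: ✗
sku=L71: ✓ → 83
sku=L48: ✗
sku=L46: ✗
sku=L74: ✗
sku=L73: ✗
sku=L49: ✗
sku=L10: ✗
sku=L30: ✓ → 73
rating_sum = 196 + 83 + 73 = 352
—
[garden_sum: category = 'garden']
sku=L32: ✓ → 264
sku=L84: ✗
sku=L81: ✗
sku=L87: ✗
sku=L71: ✗
sku=L48: ✗
sku=L46: ✓ → 120
sku=L74: ✓ → 26
sku=L73: ✗
sku=L49: ✓ → 28
sku=L10: ✓ → 364
sku=L30: ✗
garden_sum = 264 + 120 + 26 + 28 + 364 = 802
—
[stock_count: stock BETWEEN 403 AND 448]
sku=L32: ✗
sku=L84: ✗
sku=L81: ✗
sku=L87: ✗
sku=L71: ✗
sku=L48: ✗
sku=L46: ✗
sku=L74: ✗
sku=L73: ✗
sku=L49: ✗
sku=L10: ✓ → 1
sku=L30: ✗
stock_count = COUNT(1) = 1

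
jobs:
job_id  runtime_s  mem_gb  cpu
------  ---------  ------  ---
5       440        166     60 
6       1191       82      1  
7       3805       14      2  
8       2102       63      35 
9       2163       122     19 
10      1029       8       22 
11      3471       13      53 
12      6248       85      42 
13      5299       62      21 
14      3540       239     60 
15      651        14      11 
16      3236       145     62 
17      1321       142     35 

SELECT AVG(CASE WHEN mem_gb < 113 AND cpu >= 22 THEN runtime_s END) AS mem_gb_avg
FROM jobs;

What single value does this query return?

job_id=5: ✗
job_id=6: ✗
job_id=7: ✗
job_id=8: ✓ → 2102
job_id=9: ✗
job_id=10: ✓ → 1029
job_id=11: ✓ → 3471
job_id=12: ✓ → 6248
job_id=13: ✗
job_id=14: ✗
job_id=15: ✗
job_id=16: ✗
job_id=17: ✗
mem_gb_avg = (2102 + 1029 + 3471 + 6248) / 4 = 3212.5

3212.5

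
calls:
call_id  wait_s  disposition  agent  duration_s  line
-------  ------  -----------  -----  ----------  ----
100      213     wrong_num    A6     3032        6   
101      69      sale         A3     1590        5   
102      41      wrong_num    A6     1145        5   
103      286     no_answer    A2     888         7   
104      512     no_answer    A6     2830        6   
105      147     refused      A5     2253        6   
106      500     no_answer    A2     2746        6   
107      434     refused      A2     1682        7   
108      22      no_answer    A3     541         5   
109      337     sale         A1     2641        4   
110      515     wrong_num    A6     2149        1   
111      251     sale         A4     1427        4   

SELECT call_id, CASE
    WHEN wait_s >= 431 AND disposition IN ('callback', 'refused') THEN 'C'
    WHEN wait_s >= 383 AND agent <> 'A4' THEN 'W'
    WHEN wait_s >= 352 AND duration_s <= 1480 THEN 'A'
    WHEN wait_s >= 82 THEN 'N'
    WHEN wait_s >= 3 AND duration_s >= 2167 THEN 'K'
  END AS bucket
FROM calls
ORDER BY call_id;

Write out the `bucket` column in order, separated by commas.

N, NULL, NULL, N, W, N, W, C, NULL, N, W, N

call_id=100: wait_s >= 82 → N
call_id=101: (no match → NULL) → NULL
call_id=102: (no match → NULL) → NULL
call_id=103: wait_s >= 82 → N
call_id=104: wait_s >= 383 AND agent <> 'A4' → W
call_id=105: wait_s >= 82 → N
call_id=106: wait_s >= 383 AND agent <> 'A4' → W
call_id=107: wait_s >= 431 AND disposition IN ('callback', 'refused') → C
call_id=108: (no match → NULL) → NULL
call_id=109: wait_s >= 82 → N
call_id=110: wait_s >= 383 AND agent <> 'A4' → W
call_id=111: wait_s >= 82 → N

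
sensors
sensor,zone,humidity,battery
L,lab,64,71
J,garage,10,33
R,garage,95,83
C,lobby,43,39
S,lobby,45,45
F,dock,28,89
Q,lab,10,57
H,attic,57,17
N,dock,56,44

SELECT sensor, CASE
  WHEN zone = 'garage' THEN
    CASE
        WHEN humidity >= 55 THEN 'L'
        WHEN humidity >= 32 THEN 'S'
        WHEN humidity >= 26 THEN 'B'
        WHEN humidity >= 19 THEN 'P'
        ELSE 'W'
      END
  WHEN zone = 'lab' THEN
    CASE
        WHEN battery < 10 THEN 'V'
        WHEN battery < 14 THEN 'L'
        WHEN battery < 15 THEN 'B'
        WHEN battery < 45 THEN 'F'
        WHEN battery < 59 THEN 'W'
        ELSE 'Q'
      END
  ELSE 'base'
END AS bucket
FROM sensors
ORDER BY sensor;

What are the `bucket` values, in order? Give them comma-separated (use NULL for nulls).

sensor=C: zone='lobby' → outer ELSE → base
sensor=F: zone='dock' → outer ELSE → base
sensor=H: zone='attic' → outer ELSE → base
sensor=J: zone='garage' → inner[ELSE] → W
sensor=L: zone='lab' → inner[ELSE] → Q
sensor=N: zone='dock' → outer ELSE → base
sensor=Q: zone='lab' → inner[battery < 59] → W
sensor=R: zone='garage' → inner[humidity >= 55] → L
sensor=S: zone='lobby' → outer ELSE → base

base, base, base, W, Q, base, W, L, base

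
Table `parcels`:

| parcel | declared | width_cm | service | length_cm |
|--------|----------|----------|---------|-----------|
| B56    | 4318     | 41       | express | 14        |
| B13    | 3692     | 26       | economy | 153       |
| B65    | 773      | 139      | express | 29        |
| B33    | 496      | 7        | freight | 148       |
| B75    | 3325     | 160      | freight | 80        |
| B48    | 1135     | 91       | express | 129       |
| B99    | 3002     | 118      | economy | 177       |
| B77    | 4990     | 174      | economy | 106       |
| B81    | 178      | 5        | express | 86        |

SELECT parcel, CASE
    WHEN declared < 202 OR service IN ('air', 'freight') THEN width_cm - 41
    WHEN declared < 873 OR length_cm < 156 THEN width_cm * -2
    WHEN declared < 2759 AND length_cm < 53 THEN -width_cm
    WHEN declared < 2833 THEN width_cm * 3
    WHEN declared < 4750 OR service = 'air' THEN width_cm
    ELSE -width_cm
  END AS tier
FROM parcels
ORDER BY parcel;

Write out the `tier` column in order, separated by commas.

parcel=B13: declared < 873 OR length_cm < 156 → -52
parcel=B33: declared < 202 OR service IN ('air', 'freight') → -34
parcel=B48: declared < 873 OR length_cm < 156 → -182
parcel=B56: declared < 873 OR length_cm < 156 → -82
parcel=B65: declared < 873 OR length_cm < 156 → -278
parcel=B75: declared < 202 OR service IN ('air', 'freight') → 119
parcel=B77: declared < 873 OR length_cm < 156 → -348
parcel=B81: declared < 202 OR service IN ('air', 'freight') → -36
parcel=B99: declared < 4750 OR service = 'air' → 118

-52, -34, -182, -82, -278, 119, -348, -36, 118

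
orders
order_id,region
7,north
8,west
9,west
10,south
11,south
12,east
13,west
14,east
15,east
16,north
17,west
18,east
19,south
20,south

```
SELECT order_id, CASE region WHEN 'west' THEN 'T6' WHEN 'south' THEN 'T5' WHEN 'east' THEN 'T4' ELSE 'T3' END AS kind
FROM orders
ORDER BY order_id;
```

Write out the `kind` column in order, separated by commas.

order_id=7: ELSE → T3
order_id=8: region='west' → T6
order_id=9: region='west' → T6
order_id=10: region='south' → T5
order_id=11: region='south' → T5
order_id=12: region='east' → T4
order_id=13: region='west' → T6
order_id=14: region='east' → T4
order_id=15: region='east' → T4
order_id=16: ELSE → T3
order_id=17: region='west' → T6
order_id=18: region='east' → T4
order_id=19: region='south' → T5
order_id=20: region='south' → T5

T3, T6, T6, T5, T5, T4, T6, T4, T4, T3, T6, T4, T5, T5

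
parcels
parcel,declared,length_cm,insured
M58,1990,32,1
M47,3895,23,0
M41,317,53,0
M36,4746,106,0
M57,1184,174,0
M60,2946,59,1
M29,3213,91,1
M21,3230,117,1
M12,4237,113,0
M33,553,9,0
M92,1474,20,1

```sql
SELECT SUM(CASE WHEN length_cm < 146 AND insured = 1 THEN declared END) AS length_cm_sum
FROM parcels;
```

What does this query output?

12853

parcel=M58: ✓ → 1990
parcel=M47: ✗
parcel=M41: ✗
parcel=M36: ✗
parcel=M57: ✗
parcel=M60: ✓ → 2946
parcel=M29: ✓ → 3213
parcel=M21: ✓ → 3230
parcel=M12: ✗
parcel=M33: ✗
parcel=M92: ✓ → 1474
length_cm_sum = 1990 + 2946 + 3213 + 3230 + 1474 = 12853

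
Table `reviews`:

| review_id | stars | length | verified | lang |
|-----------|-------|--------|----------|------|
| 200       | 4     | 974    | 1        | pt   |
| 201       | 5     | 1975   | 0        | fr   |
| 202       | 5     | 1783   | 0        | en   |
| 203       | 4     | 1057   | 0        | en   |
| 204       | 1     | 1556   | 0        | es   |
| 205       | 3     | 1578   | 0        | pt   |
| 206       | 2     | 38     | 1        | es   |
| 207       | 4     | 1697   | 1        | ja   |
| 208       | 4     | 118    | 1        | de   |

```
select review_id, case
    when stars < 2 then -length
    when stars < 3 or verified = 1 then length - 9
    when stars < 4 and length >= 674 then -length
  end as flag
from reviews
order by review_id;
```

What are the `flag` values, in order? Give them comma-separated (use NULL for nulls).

965, NULL, NULL, NULL, -1556, -1578, 29, 1688, 109

review_id=200: stars < 3 or verified = 1 → 965
review_id=201: (no match → NULL) → NULL
review_id=202: (no match → NULL) → NULL
review_id=203: (no match → NULL) → NULL
review_id=204: stars < 2 → -1556
review_id=205: stars < 4 and length >= 674 → -1578
review_id=206: stars < 3 or verified = 1 → 29
review_id=207: stars < 3 or verified = 1 → 1688
review_id=208: stars < 3 or verified = 1 → 109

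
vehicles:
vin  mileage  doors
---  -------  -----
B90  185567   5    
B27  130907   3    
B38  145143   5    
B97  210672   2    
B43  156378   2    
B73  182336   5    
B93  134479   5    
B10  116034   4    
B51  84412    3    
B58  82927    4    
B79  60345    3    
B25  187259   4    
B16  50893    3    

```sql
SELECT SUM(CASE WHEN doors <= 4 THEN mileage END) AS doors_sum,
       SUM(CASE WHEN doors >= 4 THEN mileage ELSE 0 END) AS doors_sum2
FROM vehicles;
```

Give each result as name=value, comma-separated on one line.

doors_sum=1079827, doors_sum2=1033745

[doors_sum: doors <= 4]
vin=B90: ✗
vin=B27: ✓ → 130907
vin=B38: ✗
vin=B97: ✓ → 210672
vin=B43: ✓ → 156378
vin=B73: ✗
vin=B93: ✗
vin=B10: ✓ → 116034
vin=B51: ✓ → 84412
vin=B58: ✓ → 82927
vin=B79: ✓ → 60345
vin=B25: ✓ → 187259
vin=B16: ✓ → 50893
doors_sum = 130907 + 210672 + 156378 + 116034 + 84412 + 82927 + 60345 + 187259 + 50893 = 1079827
—
[doors_sum2: doors >= 4]
vin=B90: ✓ → 185567
vin=B27: ✗
vin=B38: ✓ → 145143
vin=B97: ✗
vin=B43: ✗
vin=B73: ✓ → 182336
vin=B93: ✓ → 134479
vin=B10: ✓ → 116034
vin=B51: ✗
vin=B58: ✓ → 82927
vin=B79: ✗
vin=B25: ✓ → 187259
vin=B16: ✗
doors_sum2 = 185567 + 145143 + 182336 + 134479 + 116034 + 82927 + 187259 = 1033745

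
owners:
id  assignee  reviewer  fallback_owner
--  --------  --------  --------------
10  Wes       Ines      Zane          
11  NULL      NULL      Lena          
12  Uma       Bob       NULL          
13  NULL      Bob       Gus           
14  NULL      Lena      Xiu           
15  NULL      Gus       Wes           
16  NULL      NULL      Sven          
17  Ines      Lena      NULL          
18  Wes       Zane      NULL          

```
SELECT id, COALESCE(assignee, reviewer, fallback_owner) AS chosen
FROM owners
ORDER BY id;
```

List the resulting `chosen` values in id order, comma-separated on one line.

Wes, Lena, Uma, Bob, Lena, Gus, Sven, Ines, Wes

id=10: assignee=Wes → Wes
id=11: assignee=NULL, reviewer=NULL, fallback_owner=Lena → Lena
id=12: assignee=Uma → Uma
id=13: assignee=NULL, reviewer=Bob → Bob
id=14: assignee=NULL, reviewer=Lena → Lena
id=15: assignee=NULL, reviewer=Gus → Gus
id=16: assignee=NULL, reviewer=NULL, fallback_owner=Sven → Sven
id=17: assignee=Ines → Ines
id=18: assignee=Wes → Wes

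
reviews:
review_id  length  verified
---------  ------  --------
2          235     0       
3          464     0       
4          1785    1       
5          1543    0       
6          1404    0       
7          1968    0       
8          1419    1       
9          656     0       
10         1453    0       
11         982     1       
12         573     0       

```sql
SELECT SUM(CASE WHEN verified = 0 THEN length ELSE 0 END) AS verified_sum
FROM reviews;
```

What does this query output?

8296

review_id=2: ✓ → 235
review_id=3: ✓ → 464
review_id=4: ✗
review_id=5: ✓ → 1543
review_id=6: ✓ → 1404
review_id=7: ✓ → 1968
review_id=8: ✗
review_id=9: ✓ → 656
review_id=10: ✓ → 1453
review_id=11: ✗
review_id=12: ✓ → 573
verified_sum = 235 + 464 + 1543 + 1404 + 1968 + 656 + 1453 + 573 = 8296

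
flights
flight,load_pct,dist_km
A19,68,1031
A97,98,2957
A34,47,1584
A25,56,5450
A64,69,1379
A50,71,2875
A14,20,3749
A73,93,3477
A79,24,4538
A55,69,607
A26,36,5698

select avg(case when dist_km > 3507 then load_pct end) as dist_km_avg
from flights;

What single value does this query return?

34

flight=A19: ✗
flight=A97: ✗
flight=A34: ✗
flight=A25: ✓ → 56
flight=A64: ✗
flight=A50: ✗
flight=A14: ✓ → 20
flight=A73: ✗
flight=A79: ✓ → 24
flight=A55: ✗
flight=A26: ✓ → 36
dist_km_avg = (56 + 20 + 24 + 36) / 4 = 34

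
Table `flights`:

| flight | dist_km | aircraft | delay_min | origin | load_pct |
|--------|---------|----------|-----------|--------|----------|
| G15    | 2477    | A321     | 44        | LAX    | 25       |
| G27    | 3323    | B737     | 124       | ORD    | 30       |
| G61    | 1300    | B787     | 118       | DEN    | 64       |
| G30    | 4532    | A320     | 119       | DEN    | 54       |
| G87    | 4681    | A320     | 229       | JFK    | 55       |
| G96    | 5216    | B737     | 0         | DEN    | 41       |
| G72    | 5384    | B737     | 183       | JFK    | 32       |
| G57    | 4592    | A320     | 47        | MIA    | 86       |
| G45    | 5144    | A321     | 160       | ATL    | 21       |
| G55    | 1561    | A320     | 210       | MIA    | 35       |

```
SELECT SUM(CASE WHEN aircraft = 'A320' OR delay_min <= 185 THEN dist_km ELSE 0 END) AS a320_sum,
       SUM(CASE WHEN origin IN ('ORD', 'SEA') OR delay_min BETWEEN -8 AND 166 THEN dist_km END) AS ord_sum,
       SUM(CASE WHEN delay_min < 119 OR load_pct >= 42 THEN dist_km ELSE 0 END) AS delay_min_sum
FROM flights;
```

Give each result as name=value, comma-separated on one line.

a320_sum=38210, ord_sum=26584, delay_min_sum=22798

[a320_sum: aircraft = 'A320' OR delay_min <= 185]
flight=G15: ✓ → 2477
flight=G27: ✓ → 3323
flight=G61: ✓ → 1300
flight=G30: ✓ → 4532
flight=G87: ✓ → 4681
flight=G96: ✓ → 5216
flight=G72: ✓ → 5384
flight=G57: ✓ → 4592
flight=G45: ✓ → 5144
flight=G55: ✓ → 1561
a320_sum = 2477 + 3323 + 1300 + 4532 + 4681 + 5216 + 5384 + 4592 + 5144 + 1561 = 38210
—
[ord_sum: origin IN ('ORD', 'SEA') OR delay_min BETWEEN -8 AND 166]
flight=G15: ✓ → 2477
flight=G27: ✓ → 3323
flight=G61: ✓ → 1300
flight=G30: ✓ → 4532
flight=G87: ✗
flight=G96: ✓ → 5216
flight=G72: ✗
flight=G57: ✓ → 4592
flight=G45: ✓ → 5144
flight=G55: ✗
ord_sum = 2477 + 3323 + 1300 + 4532 + 5216 + 4592 + 5144 = 26584
—
[delay_min_sum: delay_min < 119 OR load_pct >= 42]
flight=G15: ✓ → 2477
flight=G27: ✗
flight=G61: ✓ → 1300
flight=G30: ✓ → 4532
flight=G87: ✓ → 4681
flight=G96: ✓ → 5216
flight=G72: ✗
flight=G57: ✓ → 4592
flight=G45: ✗
flight=G55: ✗
delay_min_sum = 2477 + 1300 + 4532 + 4681 + 5216 + 4592 = 22798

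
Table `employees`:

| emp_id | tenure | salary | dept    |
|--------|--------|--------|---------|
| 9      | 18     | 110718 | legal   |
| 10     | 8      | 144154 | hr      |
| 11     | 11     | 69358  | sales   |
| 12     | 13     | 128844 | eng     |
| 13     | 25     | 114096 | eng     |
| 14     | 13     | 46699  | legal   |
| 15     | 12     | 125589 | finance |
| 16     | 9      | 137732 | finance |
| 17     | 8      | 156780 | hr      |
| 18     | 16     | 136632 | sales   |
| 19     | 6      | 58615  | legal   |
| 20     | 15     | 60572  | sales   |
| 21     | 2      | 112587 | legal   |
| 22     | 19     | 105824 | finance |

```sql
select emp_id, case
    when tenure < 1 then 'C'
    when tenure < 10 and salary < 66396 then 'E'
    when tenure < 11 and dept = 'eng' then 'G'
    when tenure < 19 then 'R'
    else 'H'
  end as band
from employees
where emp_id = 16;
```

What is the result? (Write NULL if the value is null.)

emp_id = 16: tenure=9, salary=137732, dept=finance.
tenure < 1 → false
tenure < 10 and salary < 66396 → false
tenure < 11 and dept = 'eng' → false
tenure < 19 → true → R

R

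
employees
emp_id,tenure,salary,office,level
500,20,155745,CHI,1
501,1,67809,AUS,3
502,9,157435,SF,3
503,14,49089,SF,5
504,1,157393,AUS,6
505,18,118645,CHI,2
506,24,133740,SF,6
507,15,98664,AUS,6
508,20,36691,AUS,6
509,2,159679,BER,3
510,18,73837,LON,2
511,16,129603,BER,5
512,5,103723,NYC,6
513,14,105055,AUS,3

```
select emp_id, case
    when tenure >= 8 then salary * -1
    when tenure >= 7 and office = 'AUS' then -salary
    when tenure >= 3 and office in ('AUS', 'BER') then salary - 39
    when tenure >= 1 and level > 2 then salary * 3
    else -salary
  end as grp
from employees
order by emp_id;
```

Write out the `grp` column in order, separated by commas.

emp_id=500: tenure >= 8 → -155745
emp_id=501: tenure >= 1 and level > 2 → 203427
emp_id=502: tenure >= 8 → -157435
emp_id=503: tenure >= 8 → -49089
emp_id=504: tenure >= 1 and level > 2 → 472179
emp_id=505: tenure >= 8 → -118645
emp_id=506: tenure >= 8 → -133740
emp_id=507: tenure >= 8 → -98664
emp_id=508: tenure >= 8 → -36691
emp_id=509: tenure >= 1 and level > 2 → 479037
emp_id=510: tenure >= 8 → -73837
emp_id=511: tenure >= 8 → -129603
emp_id=512: tenure >= 1 and level > 2 → 311169
emp_id=513: tenure >= 8 → -105055

-155745, 203427, -157435, -49089, 472179, -118645, -133740, -98664, -36691, 479037, -73837, -129603, 311169, -105055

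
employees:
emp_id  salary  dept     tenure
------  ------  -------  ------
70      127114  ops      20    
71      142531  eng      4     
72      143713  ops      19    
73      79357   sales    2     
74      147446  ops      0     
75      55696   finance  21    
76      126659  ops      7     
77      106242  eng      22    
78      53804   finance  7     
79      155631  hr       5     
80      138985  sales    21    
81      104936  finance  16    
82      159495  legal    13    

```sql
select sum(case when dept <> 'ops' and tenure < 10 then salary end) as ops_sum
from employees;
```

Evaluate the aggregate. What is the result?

431323

emp_id=70: ✗
emp_id=71: ✓ → 142531
emp_id=72: ✗
emp_id=73: ✓ → 79357
emp_id=74: ✗
emp_id=75: ✗
emp_id=76: ✗
emp_id=77: ✗
emp_id=78: ✓ → 53804
emp_id=79: ✓ → 155631
emp_id=80: ✗
emp_id=81: ✗
emp_id=82: ✗
ops_sum = 142531 + 79357 + 53804 + 155631 = 431323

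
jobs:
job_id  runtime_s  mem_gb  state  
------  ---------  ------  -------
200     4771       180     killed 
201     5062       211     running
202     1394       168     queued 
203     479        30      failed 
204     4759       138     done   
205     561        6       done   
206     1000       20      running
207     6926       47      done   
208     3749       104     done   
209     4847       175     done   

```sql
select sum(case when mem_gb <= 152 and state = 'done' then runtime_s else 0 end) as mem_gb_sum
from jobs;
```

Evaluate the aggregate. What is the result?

15995

job_id=200: ✗
job_id=201: ✗
job_id=202: ✗
job_id=203: ✗
job_id=204: ✓ → 4759
job_id=205: ✓ → 561
job_id=206: ✗
job_id=207: ✓ → 6926
job_id=208: ✓ → 3749
job_id=209: ✗
mem_gb_sum = 4759 + 561 + 6926 + 3749 = 15995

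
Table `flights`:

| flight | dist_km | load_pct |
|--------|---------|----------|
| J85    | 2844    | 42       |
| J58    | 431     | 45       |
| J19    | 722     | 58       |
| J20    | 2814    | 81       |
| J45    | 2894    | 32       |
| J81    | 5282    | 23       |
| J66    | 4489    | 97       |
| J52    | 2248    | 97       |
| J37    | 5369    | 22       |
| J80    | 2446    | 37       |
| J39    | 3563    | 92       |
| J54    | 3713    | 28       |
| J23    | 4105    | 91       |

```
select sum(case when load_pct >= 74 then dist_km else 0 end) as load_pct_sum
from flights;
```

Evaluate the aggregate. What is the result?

17219

flight=J85: ✗
flight=J58: ✗
flight=J19: ✗
flight=J20: ✓ → 2814
flight=J45: ✗
flight=J81: ✗
flight=J66: ✓ → 4489
flight=J52: ✓ → 2248
flight=J37: ✗
flight=J80: ✗
flight=J39: ✓ → 3563
flight=J54: ✗
flight=J23: ✓ → 4105
load_pct_sum = 2814 + 4489 + 2248 + 3563 + 4105 = 17219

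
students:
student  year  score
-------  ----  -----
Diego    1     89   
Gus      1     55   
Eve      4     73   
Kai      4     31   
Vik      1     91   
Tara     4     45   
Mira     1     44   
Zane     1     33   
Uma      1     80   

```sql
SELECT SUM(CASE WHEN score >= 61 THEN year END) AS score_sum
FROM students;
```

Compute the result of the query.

student=Diego: ✓ → 1
student=Gus: ✗
student=Eve: ✓ → 4
student=Kai: ✗
student=Vik: ✓ → 1
student=Tara: ✗
student=Mira: ✗
student=Zane: ✗
student=Uma: ✓ → 1
score_sum = 1 + 4 + 1 + 1 = 7

7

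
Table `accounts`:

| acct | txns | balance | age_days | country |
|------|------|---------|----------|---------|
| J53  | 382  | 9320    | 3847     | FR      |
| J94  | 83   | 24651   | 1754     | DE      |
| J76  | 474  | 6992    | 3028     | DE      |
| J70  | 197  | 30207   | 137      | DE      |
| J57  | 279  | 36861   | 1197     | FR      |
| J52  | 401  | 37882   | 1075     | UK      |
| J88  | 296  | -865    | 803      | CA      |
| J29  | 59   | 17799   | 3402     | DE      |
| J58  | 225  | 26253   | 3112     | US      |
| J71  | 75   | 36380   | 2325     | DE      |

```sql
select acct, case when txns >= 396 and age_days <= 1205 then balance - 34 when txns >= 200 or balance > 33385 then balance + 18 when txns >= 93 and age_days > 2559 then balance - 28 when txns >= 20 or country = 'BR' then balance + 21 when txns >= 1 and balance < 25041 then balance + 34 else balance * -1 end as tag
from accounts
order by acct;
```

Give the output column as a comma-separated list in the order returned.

17820, 37848, 9338, 36879, 26271, 30228, 36398, 7010, -847, 24672

acct=J29: txns >= 20 or country = 'BR' → 17820
acct=J52: txns >= 396 and age_days <= 1205 → 37848
acct=J53: txns >= 200 or balance > 33385 → 9338
acct=J57: txns >= 200 or balance > 33385 → 36879
acct=J58: txns >= 200 or balance > 33385 → 26271
acct=J70: txns >= 20 or country = 'BR' → 30228
acct=J71: txns >= 200 or balance > 33385 → 36398
acct=J76: txns >= 200 or balance > 33385 → 7010
acct=J88: txns >= 200 or balance > 33385 → -847
acct=J94: txns >= 20 or country = 'BR' → 24672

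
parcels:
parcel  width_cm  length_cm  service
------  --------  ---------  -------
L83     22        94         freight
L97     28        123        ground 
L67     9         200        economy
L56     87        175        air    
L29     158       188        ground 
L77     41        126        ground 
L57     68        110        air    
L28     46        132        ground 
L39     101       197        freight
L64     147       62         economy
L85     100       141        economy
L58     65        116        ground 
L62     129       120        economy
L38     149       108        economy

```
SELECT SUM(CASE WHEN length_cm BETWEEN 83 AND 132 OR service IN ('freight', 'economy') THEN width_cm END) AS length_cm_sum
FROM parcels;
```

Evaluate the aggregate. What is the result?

905

parcel=L83: ✓ → 22
parcel=L97: ✓ → 28
parcel=L67: ✓ → 9
parcel=L56: ✗
parcel=L29: ✗
parcel=L77: ✓ → 41
parcel=L57: ✓ → 68
parcel=L28: ✓ → 46
parcel=L39: ✓ → 101
parcel=L64: ✓ → 147
parcel=L85: ✓ → 100
parcel=L58: ✓ → 65
parcel=L62: ✓ → 129
parcel=L38: ✓ → 149
length_cm_sum = 22 + 28 + 9 + 41 + 68 + 46 + 101 + 147 + 100 + 65 + 129 + 149 = 905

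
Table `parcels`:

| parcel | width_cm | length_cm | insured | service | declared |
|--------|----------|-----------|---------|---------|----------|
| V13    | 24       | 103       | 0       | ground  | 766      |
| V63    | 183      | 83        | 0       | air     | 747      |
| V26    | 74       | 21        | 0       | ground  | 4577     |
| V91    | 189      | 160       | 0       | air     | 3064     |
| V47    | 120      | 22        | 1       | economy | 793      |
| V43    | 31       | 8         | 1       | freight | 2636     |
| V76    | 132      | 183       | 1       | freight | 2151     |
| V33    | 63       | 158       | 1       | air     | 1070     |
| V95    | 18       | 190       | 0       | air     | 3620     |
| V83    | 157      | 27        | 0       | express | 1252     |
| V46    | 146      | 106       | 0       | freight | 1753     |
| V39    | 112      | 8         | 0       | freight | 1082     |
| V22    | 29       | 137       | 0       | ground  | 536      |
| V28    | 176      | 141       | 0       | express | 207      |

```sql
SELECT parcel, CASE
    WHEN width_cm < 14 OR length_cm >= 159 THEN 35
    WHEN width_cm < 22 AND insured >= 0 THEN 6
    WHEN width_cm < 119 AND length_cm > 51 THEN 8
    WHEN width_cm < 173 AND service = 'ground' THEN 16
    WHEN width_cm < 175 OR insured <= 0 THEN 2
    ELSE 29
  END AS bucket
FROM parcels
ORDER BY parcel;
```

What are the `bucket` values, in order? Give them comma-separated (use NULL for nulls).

8, 8, 16, 2, 8, 2, 2, 2, 2, 2, 35, 2, 35, 35

parcel=V13: width_cm < 119 AND length_cm > 51 → 8
parcel=V22: width_cm < 119 AND length_cm > 51 → 8
parcel=V26: width_cm < 173 AND service = 'ground' → 16
parcel=V28: width_cm < 175 OR insured <= 0 → 2
parcel=V33: width_cm < 119 AND length_cm > 51 → 8
parcel=V39: width_cm < 175 OR insured <= 0 → 2
parcel=V43: width_cm < 175 OR insured <= 0 → 2
parcel=V46: width_cm < 175 OR insured <= 0 → 2
parcel=V47: width_cm < 175 OR insured <= 0 → 2
parcel=V63: width_cm < 175 OR insured <= 0 → 2
parcel=V76: width_cm < 14 OR length_cm >= 159 → 35
parcel=V83: width_cm < 175 OR insured <= 0 → 2
parcel=V91: width_cm < 14 OR length_cm >= 159 → 35
parcel=V95: width_cm < 14 OR length_cm >= 159 → 35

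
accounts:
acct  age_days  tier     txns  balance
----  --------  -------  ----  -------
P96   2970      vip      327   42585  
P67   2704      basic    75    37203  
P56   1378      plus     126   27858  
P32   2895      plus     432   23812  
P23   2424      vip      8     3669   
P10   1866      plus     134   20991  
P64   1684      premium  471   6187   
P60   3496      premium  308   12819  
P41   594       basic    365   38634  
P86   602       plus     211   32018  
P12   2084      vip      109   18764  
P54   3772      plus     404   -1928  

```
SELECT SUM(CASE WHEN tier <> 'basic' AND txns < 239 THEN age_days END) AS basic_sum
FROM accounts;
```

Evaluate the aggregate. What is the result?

8354

acct=P96: ✗
acct=P67: ✗
acct=P56: ✓ → 1378
acct=P32: ✗
acct=P23: ✓ → 2424
acct=P10: ✓ → 1866
acct=P64: ✗
acct=P60: ✗
acct=P41: ✗
acct=P86: ✓ → 602
acct=P12: ✓ → 2084
acct=P54: ✗
basic_sum = 1378 + 2424 + 1866 + 602 + 2084 = 8354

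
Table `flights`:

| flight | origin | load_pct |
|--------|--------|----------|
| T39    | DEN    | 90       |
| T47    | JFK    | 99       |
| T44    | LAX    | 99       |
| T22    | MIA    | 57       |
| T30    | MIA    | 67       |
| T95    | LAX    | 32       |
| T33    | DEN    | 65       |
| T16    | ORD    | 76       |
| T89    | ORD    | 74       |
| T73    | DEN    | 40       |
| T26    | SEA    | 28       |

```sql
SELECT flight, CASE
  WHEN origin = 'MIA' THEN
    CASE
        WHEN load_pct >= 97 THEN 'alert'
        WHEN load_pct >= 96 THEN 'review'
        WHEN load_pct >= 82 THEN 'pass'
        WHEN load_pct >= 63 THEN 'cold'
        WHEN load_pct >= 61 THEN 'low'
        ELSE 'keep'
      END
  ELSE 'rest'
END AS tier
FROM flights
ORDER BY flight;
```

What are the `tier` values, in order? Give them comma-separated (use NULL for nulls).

rest, keep, rest, cold, rest, rest, rest, rest, rest, rest, rest

flight=T16: origin='ORD' → outer ELSE → rest
flight=T22: origin='MIA' → inner[ELSE] → keep
flight=T26: origin='SEA' → outer ELSE → rest
flight=T30: origin='MIA' → inner[load_pct >= 63] → cold
flight=T33: origin='DEN' → outer ELSE → rest
flight=T39: origin='DEN' → outer ELSE → rest
flight=T44: origin='LAX' → outer ELSE → rest
flight=T47: origin='JFK' → outer ELSE → rest
flight=T73: origin='DEN' → outer ELSE → rest
flight=T89: origin='ORD' → outer ELSE → rest
flight=T95: origin='LAX' → outer ELSE → rest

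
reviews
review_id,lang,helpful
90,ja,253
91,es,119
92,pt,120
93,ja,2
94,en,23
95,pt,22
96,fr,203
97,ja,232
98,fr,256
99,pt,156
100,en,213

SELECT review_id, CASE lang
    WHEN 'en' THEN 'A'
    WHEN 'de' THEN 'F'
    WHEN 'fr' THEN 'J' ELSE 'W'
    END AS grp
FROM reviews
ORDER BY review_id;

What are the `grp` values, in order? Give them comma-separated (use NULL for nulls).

review_id=90: ELSE → W
review_id=91: ELSE → W
review_id=92: ELSE → W
review_id=93: ELSE → W
review_id=94: lang='en' → A
review_id=95: ELSE → W
review_id=96: lang='fr' → J
review_id=97: ELSE → W
review_id=98: lang='fr' → J
review_id=99: ELSE → W
review_id=100: lang='en' → A

W, W, W, W, A, W, J, W, J, W, A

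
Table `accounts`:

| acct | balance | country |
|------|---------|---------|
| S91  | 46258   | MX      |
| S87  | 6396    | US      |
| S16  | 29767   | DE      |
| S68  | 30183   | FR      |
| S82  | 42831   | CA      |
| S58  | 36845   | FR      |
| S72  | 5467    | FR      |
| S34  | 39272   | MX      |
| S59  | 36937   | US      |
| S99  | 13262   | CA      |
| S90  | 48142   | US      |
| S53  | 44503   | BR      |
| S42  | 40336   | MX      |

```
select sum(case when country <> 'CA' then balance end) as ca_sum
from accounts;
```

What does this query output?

acct=S91: ✓ → 46258
acct=S87: ✓ → 6396
acct=S16: ✓ → 29767
acct=S68: ✓ → 30183
acct=S82: ✗
acct=S58: ✓ → 36845
acct=S72: ✓ → 5467
acct=S34: ✓ → 39272
acct=S59: ✓ → 36937
acct=S99: ✗
acct=S90: ✓ → 48142
acct=S53: ✓ → 44503
acct=S42: ✓ → 40336
ca_sum = 46258 + 6396 + 29767 + 30183 + 36845 + 5467 + 39272 + 36937 + 48142 + 44503 + 40336 = 364106

364106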